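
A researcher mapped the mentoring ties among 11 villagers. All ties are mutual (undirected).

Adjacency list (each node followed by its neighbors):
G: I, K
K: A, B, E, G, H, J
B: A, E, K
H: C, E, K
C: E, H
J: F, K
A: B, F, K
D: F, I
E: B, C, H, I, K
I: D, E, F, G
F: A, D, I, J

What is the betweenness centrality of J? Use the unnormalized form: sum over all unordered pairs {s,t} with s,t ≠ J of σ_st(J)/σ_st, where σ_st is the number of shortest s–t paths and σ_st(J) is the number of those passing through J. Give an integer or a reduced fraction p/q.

13/12

Pairs whose geodesics pass through J — H–F: 1/3; K–D: 1/4; K–F: 1/2.
All other pairs contribute 0.
Summing the contributions gives betweenness(J) = 13/12.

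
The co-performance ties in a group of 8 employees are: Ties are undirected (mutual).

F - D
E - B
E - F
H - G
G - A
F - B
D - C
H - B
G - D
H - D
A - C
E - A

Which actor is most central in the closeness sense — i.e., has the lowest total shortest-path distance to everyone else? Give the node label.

Farness (sum of distances to all others) for each node — A:11, B:12, C:13, D:10, E:11, F:11, G:11, H:11.
The smallest farness is 10, for D, so D has the highest closeness.

D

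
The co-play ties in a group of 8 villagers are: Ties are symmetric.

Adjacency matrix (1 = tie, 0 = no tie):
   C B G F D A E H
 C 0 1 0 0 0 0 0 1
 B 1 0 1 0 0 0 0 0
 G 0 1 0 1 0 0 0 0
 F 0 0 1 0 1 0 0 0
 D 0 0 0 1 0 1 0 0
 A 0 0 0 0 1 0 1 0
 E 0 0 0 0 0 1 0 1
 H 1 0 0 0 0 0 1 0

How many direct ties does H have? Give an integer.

2

H is directly tied to C and E. That is 2 neighbors, so the degree of H is 2.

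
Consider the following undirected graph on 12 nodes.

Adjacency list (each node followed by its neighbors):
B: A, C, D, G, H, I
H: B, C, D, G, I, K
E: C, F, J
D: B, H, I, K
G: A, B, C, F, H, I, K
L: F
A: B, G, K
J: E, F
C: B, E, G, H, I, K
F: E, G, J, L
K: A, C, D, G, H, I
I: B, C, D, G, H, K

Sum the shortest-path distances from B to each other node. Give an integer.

Distances from B: A:1, C:1, D:1, E:2, F:2, G:1, H:1, I:1, J:3, K:2, L:3.
Sum = 1 + 1 + 1 + 2 + 2 + 1 + 1 + 1 + 3 + 2 + 3 = 18.

18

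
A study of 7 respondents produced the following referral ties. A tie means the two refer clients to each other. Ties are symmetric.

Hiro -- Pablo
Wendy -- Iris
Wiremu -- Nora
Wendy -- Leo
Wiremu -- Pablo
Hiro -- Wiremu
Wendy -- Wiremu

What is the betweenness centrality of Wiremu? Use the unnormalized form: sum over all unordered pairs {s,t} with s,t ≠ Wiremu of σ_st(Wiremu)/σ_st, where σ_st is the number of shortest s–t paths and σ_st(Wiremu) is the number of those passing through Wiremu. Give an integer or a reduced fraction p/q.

Pairs whose geodesics pass through Wiremu — Hiro–Iris: 1; Hiro–Nora: 1; Hiro–Wendy: 1; Hiro–Leo: 1; Iris–Nora: 1; Iris–Pablo: 1; Nora–Wendy: 1; Nora–Pablo: 1; Nora–Leo: 1; Wendy–Pablo: 1; Pablo–Leo: 1.
All other pairs contribute 0.
Summing the contributions gives betweenness(Wiremu) = 11.

11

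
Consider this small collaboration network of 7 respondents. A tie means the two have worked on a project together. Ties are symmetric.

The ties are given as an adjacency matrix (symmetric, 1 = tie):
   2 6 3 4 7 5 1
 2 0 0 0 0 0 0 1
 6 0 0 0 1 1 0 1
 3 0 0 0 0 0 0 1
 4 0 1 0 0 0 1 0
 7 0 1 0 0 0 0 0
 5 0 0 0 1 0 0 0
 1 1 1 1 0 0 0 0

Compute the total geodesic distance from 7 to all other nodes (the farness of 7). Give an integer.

Distances from 7: 1:2, 2:3, 3:3, 4:2, 5:3, 6:1.
Sum = 2 + 3 + 3 + 2 + 3 + 1 = 14.

14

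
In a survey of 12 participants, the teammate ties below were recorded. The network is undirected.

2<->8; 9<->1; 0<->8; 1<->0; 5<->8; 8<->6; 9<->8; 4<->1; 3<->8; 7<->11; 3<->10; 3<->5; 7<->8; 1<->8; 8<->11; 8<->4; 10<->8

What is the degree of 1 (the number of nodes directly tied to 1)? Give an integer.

1 is directly tied to 0, 4, 8, and 9. That is 4 neighbors, so the degree of 1 is 4.

4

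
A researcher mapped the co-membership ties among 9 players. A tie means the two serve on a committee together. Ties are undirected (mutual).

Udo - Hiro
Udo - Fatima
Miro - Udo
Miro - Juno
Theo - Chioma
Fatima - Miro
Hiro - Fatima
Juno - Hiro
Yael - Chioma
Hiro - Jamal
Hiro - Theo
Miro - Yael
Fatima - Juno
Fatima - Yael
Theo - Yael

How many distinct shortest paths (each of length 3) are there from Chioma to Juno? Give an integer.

3

The shortest distance is 3. The length-3 paths are: Chioma–Yael–Fatima–Juno; Chioma–Yael–Miro–Juno; Chioma–Theo–Hiro–Juno.
That gives 3 distinct shortest paths.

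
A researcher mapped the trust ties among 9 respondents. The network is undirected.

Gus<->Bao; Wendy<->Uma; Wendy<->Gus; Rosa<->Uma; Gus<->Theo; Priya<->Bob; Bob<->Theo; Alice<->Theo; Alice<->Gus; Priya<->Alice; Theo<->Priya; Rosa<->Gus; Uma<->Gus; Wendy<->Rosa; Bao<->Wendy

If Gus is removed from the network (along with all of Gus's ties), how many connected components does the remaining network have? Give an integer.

Without Gus, the remaining ties split the others into: {Alice, Bob, Priya, Theo}; {Bao, Rosa, Uma, Wendy}.
That's 2 separate components.

2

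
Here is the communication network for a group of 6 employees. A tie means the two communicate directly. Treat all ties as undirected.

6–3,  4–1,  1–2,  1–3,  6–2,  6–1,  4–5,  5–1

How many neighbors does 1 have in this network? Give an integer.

5

1 is directly tied to 2, 3, 4, 5, and 6. That is 5 neighbors, so the degree of 1 is 5.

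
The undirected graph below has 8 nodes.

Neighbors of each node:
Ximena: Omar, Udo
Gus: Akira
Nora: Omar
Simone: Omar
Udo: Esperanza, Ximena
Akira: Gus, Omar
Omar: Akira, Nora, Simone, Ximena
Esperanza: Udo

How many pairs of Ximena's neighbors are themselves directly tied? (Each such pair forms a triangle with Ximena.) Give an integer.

Ximena's neighbors are Omar and Udo, but none of them are tied to each other, so no triangle contains Ximena.

0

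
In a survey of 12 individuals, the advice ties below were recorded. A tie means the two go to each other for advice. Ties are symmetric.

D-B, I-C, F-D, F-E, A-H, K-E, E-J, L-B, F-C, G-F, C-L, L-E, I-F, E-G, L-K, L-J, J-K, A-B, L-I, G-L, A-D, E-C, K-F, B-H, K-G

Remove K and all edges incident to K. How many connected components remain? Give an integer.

1

K's neighbors (E, F, G, J, and L) remain reachable from one another through other ties, so the rest of the network stays in one piece.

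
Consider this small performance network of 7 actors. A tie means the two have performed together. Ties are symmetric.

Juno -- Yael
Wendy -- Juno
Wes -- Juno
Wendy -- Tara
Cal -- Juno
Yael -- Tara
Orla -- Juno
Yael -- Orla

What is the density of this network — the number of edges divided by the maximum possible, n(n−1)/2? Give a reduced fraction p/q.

There are 8 edges and 7 nodes, so the maximum possible is C(7,2) = 21.
Density = 8/21.

8/21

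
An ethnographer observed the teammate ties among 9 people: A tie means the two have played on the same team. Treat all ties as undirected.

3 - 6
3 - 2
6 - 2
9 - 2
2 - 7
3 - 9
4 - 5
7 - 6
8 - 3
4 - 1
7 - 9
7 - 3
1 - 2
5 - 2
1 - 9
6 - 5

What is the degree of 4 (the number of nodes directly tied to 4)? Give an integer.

2

4 is directly tied to 1 and 5. That is 2 neighbors, so the degree of 4 is 2.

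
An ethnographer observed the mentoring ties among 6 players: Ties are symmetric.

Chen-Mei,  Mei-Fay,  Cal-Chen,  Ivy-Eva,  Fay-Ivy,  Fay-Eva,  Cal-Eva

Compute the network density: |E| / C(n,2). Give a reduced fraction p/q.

There are 7 edges and 6 nodes, so the maximum possible is C(6,2) = 15.
Density = 7/15.

7/15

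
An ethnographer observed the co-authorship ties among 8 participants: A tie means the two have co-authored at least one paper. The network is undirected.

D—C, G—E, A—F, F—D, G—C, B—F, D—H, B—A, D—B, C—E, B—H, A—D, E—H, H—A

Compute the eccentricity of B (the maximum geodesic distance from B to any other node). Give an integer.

Distances from B: A:1, C:2, D:1, E:2, F:1, G:3, H:1.
The largest is 3 (to G), so the eccentricity of B is 3.

3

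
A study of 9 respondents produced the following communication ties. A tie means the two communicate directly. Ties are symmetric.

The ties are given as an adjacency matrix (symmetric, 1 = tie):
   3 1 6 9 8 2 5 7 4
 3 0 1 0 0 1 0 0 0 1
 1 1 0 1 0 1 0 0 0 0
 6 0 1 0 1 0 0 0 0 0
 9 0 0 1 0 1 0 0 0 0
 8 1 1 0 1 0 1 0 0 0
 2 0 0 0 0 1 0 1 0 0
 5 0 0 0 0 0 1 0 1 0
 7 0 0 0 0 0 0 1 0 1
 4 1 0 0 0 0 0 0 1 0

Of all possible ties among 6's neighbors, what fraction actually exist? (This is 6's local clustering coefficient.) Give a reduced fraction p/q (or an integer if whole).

6's neighbors: 1 and 9 (k = 2).
Possible neighbor pairs: C(2,2) = 1. Edges among them: none → e = 0.
Clustering(6) = 0/1.

0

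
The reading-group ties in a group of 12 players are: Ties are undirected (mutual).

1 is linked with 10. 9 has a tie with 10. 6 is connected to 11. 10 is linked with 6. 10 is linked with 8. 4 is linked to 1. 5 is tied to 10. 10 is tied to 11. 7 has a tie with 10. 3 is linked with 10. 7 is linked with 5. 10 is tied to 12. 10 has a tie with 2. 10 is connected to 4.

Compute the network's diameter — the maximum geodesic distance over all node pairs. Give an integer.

Eccentricity of each node (its greatest distance to any other): 1:2, 2:2, 3:2, 4:2, 5:2, 6:2, 7:2, 8:2, 9:2, 10:1, 11:2, 12:2.
The maximum eccentricity is 2, realized for instance by the pair 3–1 via 3 – 10 – 1. So the diameter is 2.

2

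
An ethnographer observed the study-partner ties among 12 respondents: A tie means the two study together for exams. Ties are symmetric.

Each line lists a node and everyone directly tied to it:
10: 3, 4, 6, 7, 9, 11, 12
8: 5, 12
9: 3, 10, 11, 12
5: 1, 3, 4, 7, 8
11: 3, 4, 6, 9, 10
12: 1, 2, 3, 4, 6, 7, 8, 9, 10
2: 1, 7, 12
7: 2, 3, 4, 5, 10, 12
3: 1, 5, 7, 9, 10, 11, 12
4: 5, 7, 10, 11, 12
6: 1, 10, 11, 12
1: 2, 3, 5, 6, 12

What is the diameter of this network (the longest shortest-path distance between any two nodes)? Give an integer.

3

Eccentricity of each node (its greatest distance to any other): 1:2, 2:3, 3:2, 4:2, 5:2, 6:2, 7:2, 8:3, 9:2, 10:2, 11:3, 12:2.
The maximum eccentricity is 3, realized for instance by the pair 11–2 via 11 – 10 – 7 – 2. So the diameter is 3.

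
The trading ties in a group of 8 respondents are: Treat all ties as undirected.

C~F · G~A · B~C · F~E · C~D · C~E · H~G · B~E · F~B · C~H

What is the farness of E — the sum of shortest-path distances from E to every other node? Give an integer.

Distances from E: A:4, B:1, C:1, D:2, F:1, G:3, H:2.
Sum = 4 + 1 + 1 + 2 + 1 + 3 + 2 = 14.

14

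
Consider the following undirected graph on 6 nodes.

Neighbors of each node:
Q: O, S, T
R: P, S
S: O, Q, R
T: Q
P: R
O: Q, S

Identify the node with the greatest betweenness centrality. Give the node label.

S

Unnormalized betweenness of each node: O:0, P:0, Q:4, R:4, S:6, T:0.
S has the largest value, 6, making it the main broker — the node through which the most shortest paths run.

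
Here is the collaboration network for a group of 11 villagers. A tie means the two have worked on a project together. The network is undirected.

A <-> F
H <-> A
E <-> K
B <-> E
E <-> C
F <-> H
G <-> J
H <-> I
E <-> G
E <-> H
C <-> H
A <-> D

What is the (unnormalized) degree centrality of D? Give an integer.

1

D is directly tied to A. That is 1 neighbor, so the degree of D is 1.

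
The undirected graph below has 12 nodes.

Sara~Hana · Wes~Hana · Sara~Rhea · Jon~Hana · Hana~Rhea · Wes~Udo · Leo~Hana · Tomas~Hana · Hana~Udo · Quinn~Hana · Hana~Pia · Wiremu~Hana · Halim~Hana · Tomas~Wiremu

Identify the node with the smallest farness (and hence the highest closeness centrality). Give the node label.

Farness (sum of distances to all others) for each node — Halim:21, Hana:11, Jon:21, Leo:21, Pia:21, Quinn:21, Rhea:20, Sara:20, Tomas:20, Udo:20, Wes:20, Wiremu:20.
The smallest farness is 11, for Hana, so Hana has the highest closeness.

Hana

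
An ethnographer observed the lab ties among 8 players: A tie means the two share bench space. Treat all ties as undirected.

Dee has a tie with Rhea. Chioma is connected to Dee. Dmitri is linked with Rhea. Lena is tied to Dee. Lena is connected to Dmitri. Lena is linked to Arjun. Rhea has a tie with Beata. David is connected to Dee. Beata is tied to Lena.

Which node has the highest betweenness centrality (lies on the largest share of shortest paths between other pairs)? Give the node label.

Dee

Unnormalized betweenness of each node: Arjun:0, Beata:2/3, Chioma:0, David:0, Dee:35/3, Dmitri:2/3, Lena:19/2, Rhea:7/2.
Dee has the largest value, 35/3, making it the main broker — the node through which the most shortest paths run.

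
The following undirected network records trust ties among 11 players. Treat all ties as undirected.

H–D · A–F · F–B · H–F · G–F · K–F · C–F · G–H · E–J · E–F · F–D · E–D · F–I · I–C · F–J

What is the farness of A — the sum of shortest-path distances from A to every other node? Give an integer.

Distances from A: B:2, C:2, D:2, E:2, F:1, G:2, H:2, I:2, J:2, K:2.
Sum = 2 + 2 + 2 + 2 + 1 + 2 + 2 + 2 + 2 + 2 = 19.

19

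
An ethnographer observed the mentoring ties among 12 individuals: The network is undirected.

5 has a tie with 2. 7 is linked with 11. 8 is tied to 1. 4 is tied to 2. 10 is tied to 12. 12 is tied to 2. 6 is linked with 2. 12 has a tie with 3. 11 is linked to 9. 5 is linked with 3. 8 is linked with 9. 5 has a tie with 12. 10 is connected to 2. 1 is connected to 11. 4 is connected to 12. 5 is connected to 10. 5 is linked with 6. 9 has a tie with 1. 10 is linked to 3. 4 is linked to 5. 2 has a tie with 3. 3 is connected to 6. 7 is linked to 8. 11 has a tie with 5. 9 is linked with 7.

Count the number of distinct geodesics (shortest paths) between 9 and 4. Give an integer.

1

The shortest distance is 3, and the only length-3 path is 9–11–5–4. So there is exactly 1 shortest path.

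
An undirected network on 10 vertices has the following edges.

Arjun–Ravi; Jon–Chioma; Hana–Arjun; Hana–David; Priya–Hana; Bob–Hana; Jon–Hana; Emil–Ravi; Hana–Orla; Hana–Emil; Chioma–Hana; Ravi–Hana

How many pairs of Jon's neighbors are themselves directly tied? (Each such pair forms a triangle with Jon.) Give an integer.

1

Jon's neighbors: Chioma and Hana.
Neighbor pairs that are themselves tied: Jon–Chioma–Hana. Each forms one triangle with Jon, for 1 in total.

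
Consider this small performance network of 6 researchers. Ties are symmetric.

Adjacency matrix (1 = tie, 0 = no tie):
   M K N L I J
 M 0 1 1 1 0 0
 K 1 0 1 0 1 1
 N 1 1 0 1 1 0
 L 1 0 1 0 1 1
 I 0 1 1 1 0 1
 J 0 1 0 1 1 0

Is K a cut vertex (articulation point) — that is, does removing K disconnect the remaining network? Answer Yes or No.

No

Even without K, every remaining node can still reach every other (the residual graph is connected), so K is not a cut vertex.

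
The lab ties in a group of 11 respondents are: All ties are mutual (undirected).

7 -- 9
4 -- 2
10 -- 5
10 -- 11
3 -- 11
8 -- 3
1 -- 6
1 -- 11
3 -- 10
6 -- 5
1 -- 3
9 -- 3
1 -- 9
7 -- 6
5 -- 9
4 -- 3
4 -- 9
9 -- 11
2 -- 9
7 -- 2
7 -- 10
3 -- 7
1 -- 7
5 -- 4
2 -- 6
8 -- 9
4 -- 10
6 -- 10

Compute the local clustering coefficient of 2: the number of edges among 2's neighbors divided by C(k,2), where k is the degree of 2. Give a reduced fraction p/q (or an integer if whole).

2's neighbors: 4, 6, 7, and 9 (k = 4).
Possible neighbor pairs: C(4,2) = 6. Edges among them: 4–9, 6–7, 7–9 → e = 3.
Clustering(2) = 3/6 = 1/2.

1/2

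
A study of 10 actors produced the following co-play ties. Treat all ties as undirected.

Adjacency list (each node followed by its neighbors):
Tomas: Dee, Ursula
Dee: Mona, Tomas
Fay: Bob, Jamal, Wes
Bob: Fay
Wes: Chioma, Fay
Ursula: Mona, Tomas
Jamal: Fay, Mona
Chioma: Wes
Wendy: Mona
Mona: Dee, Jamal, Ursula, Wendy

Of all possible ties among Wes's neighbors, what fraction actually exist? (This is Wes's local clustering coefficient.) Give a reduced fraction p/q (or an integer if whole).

Wes's neighbors: Chioma and Fay (k = 2).
Possible neighbor pairs: C(2,2) = 1. Edges among them: none → e = 0.
Clustering(Wes) = 0/1.

0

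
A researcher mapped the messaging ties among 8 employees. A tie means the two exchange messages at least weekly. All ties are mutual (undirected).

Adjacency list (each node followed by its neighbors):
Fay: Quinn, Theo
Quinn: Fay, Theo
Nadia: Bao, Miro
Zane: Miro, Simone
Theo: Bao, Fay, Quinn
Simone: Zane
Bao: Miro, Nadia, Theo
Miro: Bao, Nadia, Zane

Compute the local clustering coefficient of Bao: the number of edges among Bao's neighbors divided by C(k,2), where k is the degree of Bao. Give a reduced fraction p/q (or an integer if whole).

1/3

Bao's neighbors: Miro, Nadia, and Theo (k = 3).
Possible neighbor pairs: C(3,2) = 3. Edges among them: Miro–Nadia → e = 1.
Clustering(Bao) = 1/3.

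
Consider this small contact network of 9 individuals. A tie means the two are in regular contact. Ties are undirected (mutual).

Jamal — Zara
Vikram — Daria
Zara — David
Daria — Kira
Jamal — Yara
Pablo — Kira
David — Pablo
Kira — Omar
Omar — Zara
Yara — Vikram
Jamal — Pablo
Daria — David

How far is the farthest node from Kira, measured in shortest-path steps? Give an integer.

Distances from Kira: Daria:1, David:2, Jamal:2, Omar:1, Pablo:1, Vikram:2, Yara:3, Zara:2.
The largest is 3 (to Yara), so the eccentricity of Kira is 3.

3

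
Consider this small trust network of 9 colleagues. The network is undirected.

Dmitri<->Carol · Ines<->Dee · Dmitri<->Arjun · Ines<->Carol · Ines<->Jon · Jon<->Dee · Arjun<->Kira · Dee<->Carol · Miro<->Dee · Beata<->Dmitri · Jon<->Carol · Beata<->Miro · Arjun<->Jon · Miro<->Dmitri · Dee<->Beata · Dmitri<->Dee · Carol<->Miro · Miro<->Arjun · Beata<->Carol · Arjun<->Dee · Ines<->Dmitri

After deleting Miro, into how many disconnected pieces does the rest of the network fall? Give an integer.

Miro's neighbors (Arjun, Beata, Carol, Dee, and Dmitri) remain reachable from one another through other ties, so the rest of the network stays in one piece.

1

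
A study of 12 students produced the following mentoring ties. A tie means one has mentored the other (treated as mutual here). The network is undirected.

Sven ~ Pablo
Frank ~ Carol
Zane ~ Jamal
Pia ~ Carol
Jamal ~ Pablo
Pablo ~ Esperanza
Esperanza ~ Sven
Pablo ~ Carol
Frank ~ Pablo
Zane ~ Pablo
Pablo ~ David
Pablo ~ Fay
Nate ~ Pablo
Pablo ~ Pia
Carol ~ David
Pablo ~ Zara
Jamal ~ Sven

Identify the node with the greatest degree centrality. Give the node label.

Pablo

Degrees — Carol:4, David:2, Esperanza:2, Fay:1, Frank:2, Jamal:3, Nate:1, Pablo:11, Pia:2, Sven:3, Zane:2, Zara:1.
The maximum is 11, attained only by Pablo.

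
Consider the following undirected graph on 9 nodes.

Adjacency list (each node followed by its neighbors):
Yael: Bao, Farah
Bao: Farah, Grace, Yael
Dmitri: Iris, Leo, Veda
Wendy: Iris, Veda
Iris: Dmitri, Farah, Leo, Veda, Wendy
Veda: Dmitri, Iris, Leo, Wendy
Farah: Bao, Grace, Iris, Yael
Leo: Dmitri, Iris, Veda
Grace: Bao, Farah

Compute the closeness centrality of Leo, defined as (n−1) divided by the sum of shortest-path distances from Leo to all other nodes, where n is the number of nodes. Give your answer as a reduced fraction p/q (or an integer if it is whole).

1/2

Distances from Leo: Bao:3, Dmitri:1, Farah:2, Grace:3, Iris:1, Veda:1, Wendy:2, Yael:3. Sum = 16.
n = 9, so closeness = 8/16 = 1/2.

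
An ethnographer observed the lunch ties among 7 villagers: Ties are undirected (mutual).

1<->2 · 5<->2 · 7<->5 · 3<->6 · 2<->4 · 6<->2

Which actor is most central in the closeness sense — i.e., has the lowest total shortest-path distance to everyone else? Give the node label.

2

Farness (sum of distances to all others) for each node — 1:13, 2:8, 3:16, 4:13, 5:11, 6:11, 7:16.
The smallest farness is 8, for 2, so 2 has the highest closeness.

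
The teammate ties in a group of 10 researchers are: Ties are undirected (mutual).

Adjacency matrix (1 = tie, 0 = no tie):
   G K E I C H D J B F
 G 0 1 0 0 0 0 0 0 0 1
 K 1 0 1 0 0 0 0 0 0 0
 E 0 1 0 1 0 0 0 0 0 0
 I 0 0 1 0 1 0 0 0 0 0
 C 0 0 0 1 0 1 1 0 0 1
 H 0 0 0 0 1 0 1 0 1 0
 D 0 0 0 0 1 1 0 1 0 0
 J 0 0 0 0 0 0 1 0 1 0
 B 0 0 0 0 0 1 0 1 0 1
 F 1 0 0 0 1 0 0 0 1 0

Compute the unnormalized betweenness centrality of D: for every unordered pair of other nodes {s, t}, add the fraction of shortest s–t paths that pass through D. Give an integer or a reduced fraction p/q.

Pairs whose geodesics pass through D — E–J: 1; I–J: 1; C–J: 1; H–J: 1/2.
All other pairs contribute 0.
Summing the contributions gives betweenness(D) = 7/2.

7/2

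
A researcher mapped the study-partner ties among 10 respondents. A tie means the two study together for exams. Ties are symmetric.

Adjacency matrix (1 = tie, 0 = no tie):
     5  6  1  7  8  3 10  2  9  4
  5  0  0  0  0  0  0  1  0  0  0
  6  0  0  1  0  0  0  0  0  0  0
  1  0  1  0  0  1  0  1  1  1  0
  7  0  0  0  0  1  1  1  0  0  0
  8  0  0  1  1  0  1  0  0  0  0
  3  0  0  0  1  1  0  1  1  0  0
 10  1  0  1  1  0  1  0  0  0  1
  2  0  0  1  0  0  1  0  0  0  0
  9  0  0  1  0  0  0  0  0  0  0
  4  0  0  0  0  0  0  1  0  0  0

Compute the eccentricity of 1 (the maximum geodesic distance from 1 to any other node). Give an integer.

2

Distances from 1: 2:1, 3:2, 4:2, 5:2, 6:1, 7:2, 8:1, 9:1, 10:1.
The largest is 2 (to 7, 3, 5, and 4), so the eccentricity of 1 is 2.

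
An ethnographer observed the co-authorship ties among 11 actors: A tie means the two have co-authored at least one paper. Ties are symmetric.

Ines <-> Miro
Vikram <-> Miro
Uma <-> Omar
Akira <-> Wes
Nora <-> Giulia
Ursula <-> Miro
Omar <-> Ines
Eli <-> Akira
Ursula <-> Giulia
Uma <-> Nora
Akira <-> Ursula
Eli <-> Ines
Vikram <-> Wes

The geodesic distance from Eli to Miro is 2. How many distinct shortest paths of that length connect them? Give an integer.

The shortest distance is 2, and the only length-2 path is Eli–Ines–Miro. So there is exactly 1 shortest path.

1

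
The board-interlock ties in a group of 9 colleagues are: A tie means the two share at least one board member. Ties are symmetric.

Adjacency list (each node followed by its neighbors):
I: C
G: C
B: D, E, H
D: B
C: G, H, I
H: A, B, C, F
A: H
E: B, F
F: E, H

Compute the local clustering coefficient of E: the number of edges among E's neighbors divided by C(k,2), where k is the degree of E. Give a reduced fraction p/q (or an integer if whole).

E's neighbors: B and F (k = 2).
Possible neighbor pairs: C(2,2) = 1. Edges among them: none → e = 0.
Clustering(E) = 0/1.

0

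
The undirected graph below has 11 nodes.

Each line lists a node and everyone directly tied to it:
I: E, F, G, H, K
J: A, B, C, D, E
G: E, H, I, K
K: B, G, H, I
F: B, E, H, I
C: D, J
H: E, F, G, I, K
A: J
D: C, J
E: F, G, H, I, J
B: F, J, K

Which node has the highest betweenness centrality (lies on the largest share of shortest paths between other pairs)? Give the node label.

Unnormalized betweenness of each node: A:0, B:19/3, C:0, D:0, E:43/3, F:3/2, G:1/3, H:1, I:1, J:47/2, K:2.
J has the largest value, 47/2, making it the main broker — the node through which the most shortest paths run.

J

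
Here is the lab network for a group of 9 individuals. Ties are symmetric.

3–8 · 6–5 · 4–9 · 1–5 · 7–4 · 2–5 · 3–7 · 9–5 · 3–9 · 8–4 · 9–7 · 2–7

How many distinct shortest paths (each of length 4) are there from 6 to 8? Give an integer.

2

The shortest distance is 4. The length-4 paths are: 6–5–9–3–8; 6–5–9–4–8.
That gives 2 distinct shortest paths.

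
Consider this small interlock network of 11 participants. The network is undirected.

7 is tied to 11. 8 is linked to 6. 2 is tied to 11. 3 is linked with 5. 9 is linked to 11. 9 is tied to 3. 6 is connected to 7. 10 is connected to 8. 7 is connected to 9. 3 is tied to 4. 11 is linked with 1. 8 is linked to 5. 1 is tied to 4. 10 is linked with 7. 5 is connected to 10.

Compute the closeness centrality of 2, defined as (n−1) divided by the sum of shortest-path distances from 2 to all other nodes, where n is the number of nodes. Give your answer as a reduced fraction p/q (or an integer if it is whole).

Distances from 2: 1:2, 3:3, 4:3, 5:4, 6:3, 7:2, 8:4, 9:2, 10:3, 11:1. Sum = 27.
n = 11, so closeness = 10/27.

10/27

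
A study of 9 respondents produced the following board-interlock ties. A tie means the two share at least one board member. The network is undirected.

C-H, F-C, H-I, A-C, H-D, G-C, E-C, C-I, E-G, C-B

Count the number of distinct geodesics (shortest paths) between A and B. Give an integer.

The shortest distance is 2, and the only length-2 path is A–C–B. So there is exactly 1 shortest path.

1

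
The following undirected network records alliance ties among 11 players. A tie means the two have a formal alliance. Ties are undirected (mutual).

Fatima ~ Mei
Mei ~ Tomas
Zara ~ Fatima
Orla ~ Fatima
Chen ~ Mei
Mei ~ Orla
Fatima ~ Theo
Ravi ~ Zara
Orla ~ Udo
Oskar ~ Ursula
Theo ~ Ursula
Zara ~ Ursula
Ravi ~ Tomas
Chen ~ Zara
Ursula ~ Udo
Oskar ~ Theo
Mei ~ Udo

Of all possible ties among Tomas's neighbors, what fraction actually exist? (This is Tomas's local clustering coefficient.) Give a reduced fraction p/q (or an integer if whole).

Tomas's neighbors: Mei and Ravi (k = 2).
Possible neighbor pairs: C(2,2) = 1. Edges among them: none → e = 0.
Clustering(Tomas) = 0/1.

0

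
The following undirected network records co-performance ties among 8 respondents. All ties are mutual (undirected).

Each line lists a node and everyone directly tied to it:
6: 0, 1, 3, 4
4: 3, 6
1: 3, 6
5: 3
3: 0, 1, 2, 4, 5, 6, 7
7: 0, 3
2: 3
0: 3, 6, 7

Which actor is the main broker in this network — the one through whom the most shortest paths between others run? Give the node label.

3

Unnormalized betweenness of each node: 0:1/2, 1:0, 2:0, 3:15, 4:0, 5:0, 6:3/2, 7:0.
3 has the largest value, 15, making it the main broker — the node through which the most shortest paths run.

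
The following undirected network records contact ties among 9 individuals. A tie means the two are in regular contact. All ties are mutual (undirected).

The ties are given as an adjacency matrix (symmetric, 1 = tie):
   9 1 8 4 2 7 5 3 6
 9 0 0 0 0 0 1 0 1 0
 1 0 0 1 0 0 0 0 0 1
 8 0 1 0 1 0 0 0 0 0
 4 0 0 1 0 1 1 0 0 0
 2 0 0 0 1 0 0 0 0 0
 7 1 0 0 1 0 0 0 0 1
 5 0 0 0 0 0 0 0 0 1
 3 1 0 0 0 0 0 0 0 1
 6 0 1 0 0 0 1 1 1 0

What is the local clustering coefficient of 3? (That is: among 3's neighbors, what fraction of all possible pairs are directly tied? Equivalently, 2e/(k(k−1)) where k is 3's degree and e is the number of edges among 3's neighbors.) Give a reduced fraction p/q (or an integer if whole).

3's neighbors: 6 and 9 (k = 2).
Possible neighbor pairs: C(2,2) = 1. Edges among them: none → e = 0.
Clustering(3) = 0/1.

0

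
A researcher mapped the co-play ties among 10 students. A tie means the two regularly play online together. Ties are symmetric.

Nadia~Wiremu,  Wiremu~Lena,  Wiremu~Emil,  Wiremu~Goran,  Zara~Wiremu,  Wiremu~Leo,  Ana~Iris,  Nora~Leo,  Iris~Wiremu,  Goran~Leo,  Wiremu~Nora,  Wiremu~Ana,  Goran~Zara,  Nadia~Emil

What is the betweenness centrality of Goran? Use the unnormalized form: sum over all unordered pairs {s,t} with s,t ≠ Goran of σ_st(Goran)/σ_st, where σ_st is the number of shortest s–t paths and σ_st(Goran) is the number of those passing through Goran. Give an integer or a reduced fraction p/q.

Pairs whose geodesics pass through Goran — Leo–Zara: 1/2.
All other pairs contribute 0.
Summing the contributions gives betweenness(Goran) = 1/2.

1/2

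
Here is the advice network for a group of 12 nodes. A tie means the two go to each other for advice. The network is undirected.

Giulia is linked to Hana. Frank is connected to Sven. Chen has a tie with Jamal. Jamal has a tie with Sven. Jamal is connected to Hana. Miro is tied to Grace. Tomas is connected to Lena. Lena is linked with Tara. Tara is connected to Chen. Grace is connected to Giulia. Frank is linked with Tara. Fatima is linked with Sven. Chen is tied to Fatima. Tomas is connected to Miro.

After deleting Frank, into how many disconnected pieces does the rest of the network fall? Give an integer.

Frank's neighbors (Sven and Tara) remain reachable from one another through other ties, so the rest of the network stays in one piece.

1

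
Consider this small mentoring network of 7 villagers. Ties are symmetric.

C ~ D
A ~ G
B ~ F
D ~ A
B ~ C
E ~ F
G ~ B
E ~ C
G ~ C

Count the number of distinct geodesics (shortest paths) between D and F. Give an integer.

2

The shortest distance is 3. The length-3 paths are: D–C–E–F; D–C–B–F.
That gives 2 distinct shortest paths.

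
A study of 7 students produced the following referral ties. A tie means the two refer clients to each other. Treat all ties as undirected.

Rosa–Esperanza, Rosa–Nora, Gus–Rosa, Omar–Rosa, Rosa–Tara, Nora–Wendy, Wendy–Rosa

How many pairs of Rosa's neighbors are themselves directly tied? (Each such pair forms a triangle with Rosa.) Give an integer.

Rosa's neighbors: Esperanza, Gus, Nora, Omar, Tara, and Wendy.
Neighbor pairs that are themselves tied: Rosa–Nora–Wendy. Each forms one triangle with Rosa, for 1 in total.

1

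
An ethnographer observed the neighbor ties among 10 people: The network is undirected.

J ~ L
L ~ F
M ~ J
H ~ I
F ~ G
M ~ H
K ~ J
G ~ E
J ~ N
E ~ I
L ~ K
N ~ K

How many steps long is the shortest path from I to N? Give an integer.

4

One shortest route is I – H – M – J – N, which uses 4 edges, and at distance 3 from I we only reach {F, J}, which does not include N. So d(I,N) = 4.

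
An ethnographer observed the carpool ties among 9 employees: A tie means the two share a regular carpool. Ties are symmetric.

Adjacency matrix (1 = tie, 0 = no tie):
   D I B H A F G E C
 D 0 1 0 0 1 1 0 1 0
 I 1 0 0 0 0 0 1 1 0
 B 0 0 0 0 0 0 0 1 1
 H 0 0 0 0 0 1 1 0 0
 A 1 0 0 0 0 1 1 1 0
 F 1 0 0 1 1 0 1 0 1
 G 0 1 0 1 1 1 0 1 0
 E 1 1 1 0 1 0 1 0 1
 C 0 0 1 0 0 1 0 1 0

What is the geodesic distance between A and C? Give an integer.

2

One shortest route is A – F – C, which uses 2 edges, and A and C are not directly tied, so nothing shorter exists. So d(A,C) = 2.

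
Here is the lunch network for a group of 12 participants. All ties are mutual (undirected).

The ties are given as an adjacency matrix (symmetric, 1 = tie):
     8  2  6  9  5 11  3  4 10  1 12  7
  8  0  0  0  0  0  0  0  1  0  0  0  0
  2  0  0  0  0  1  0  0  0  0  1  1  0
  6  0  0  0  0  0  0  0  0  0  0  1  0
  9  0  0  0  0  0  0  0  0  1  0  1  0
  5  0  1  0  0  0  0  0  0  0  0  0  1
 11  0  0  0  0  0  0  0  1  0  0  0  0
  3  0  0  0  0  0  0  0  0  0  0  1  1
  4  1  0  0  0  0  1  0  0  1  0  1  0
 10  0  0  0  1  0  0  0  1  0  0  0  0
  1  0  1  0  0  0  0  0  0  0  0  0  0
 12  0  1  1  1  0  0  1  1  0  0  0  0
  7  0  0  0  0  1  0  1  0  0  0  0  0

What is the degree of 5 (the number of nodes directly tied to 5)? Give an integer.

5 is directly tied to 2 and 7. That is 2 neighbors, so the degree of 5 is 2.

2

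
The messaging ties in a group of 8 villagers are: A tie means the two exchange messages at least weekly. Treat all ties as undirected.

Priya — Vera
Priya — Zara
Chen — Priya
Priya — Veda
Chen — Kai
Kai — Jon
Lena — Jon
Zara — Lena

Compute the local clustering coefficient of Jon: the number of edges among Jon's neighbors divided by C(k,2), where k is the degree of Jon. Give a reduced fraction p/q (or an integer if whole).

Jon's neighbors: Kai and Lena (k = 2).
Possible neighbor pairs: C(2,2) = 1. Edges among them: none → e = 0.
Clustering(Jon) = 0/1.

0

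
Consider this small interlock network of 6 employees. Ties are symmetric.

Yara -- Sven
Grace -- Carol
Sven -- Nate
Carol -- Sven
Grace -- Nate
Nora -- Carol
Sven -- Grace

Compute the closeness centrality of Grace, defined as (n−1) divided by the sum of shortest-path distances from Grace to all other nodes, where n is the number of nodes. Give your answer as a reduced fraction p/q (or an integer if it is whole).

Distances from Grace: Carol:1, Nate:1, Nora:2, Sven:1, Yara:2. Sum = 7.
n = 6, so closeness = 5/7.

5/7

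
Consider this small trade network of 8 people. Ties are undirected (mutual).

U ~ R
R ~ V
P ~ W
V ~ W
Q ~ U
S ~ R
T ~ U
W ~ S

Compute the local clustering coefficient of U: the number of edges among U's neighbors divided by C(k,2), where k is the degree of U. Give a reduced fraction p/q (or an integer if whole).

U's neighbors: Q, R, and T (k = 3).
Possible neighbor pairs: C(3,2) = 3. Edges among them: none → e = 0.
Clustering(U) = 0/3 = 0.

0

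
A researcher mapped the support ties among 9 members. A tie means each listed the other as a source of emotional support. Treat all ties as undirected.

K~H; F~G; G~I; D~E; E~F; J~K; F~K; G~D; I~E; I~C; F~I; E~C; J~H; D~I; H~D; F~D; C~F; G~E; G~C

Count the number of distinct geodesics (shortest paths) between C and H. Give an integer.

5

The shortest distance is 3. The length-3 paths are: C–G–D–H; C–E–D–H; C–F–D–H; C–I–D–H; C–F–K–H.
That gives 5 distinct shortest paths.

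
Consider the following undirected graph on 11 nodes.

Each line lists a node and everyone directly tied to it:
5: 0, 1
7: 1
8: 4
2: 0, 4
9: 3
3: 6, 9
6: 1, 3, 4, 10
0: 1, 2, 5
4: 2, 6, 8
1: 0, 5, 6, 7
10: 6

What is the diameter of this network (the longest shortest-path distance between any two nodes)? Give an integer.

4

Eccentricity of each node (its greatest distance to any other): 0:4, 1:3, 2:4, 3:3, 4:3, 5:4, 6:2, 7:4, 8:4, 9:4, 10:3.
The maximum eccentricity is 4, realized for instance by the pair 8–9 via 8 – 4 – 6 – 3 – 9. So the diameter is 4.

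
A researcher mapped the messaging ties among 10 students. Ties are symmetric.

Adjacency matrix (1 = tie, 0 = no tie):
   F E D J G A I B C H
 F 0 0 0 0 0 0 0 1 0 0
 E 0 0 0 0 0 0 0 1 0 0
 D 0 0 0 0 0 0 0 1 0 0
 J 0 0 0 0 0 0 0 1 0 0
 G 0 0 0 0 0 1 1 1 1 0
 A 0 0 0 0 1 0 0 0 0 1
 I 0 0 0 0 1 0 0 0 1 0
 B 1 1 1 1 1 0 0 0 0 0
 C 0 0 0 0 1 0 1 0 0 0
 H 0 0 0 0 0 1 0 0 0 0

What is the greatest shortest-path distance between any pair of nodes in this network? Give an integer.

Eccentricity of each node (its greatest distance to any other): A:3, B:3, C:3, D:4, E:4, F:4, G:2, H:4, I:3, J:4.
The maximum eccentricity is 4, realized for instance by the pair F–H via F – B – G – A – H. So the diameter is 4.

4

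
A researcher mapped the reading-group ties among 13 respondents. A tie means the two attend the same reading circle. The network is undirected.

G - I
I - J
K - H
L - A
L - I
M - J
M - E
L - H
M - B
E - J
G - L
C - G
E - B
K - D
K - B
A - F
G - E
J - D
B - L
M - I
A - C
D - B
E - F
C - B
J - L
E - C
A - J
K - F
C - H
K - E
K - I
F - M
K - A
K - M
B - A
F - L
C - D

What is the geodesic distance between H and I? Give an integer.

One shortest route is H – L – I, which uses 2 edges, and H and I are not directly tied, so nothing shorter exists. So d(H,I) = 2.

2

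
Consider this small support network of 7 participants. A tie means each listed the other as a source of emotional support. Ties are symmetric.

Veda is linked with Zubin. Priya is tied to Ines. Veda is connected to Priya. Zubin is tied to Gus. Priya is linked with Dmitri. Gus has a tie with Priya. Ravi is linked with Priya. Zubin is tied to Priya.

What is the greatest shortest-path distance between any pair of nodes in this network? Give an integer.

2

Eccentricity of each node (its greatest distance to any other): Dmitri:2, Gus:2, Ines:2, Priya:1, Ravi:2, Veda:2, Zubin:2.
The maximum eccentricity is 2, realized for instance by the pair Dmitri–Ines via Dmitri – Priya – Ines. So the diameter is 2.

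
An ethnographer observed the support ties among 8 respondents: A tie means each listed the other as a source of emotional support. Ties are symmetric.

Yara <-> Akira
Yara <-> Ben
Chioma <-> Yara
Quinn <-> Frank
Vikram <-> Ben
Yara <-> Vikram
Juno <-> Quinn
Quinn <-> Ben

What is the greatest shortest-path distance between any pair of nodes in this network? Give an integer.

4

Eccentricity of each node (its greatest distance to any other): Akira:4, Ben:2, Chioma:4, Frank:4, Juno:4, Quinn:3, Vikram:3, Yara:3.
The maximum eccentricity is 4, realized for instance by the pair Frank–Chioma via Frank – Quinn – Ben – Yara – Chioma. So the diameter is 4.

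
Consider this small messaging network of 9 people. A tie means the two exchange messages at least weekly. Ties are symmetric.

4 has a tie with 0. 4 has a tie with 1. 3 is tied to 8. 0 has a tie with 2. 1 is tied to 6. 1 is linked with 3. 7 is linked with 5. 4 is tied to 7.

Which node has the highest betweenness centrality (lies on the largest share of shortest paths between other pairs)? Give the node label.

Unnormalized betweenness of each node: 0:7, 1:17, 2:0, 3:7, 4:20, 5:0, 6:0, 7:7, 8:0.
4 has the largest value, 20, making it the main broker — the node through which the most shortest paths run.

4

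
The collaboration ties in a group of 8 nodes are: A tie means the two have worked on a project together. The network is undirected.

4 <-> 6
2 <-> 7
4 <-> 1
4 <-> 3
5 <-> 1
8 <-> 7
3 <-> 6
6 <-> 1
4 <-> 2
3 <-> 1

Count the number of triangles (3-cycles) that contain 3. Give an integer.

3

3's neighbors: 1, 4, and 6.
Neighbor pairs that are themselves tied: 3–1–4; 3–1–6; 3–4–6. Each forms one triangle with 3, for 3 in total.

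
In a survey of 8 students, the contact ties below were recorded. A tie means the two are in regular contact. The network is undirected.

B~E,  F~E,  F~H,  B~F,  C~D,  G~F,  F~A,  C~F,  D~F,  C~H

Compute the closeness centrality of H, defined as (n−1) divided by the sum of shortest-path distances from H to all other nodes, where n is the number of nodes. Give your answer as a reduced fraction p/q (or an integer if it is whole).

7/12

Distances from H: A:2, B:2, C:1, D:2, E:2, F:1, G:2. Sum = 12.
n = 8, so closeness = 7/12.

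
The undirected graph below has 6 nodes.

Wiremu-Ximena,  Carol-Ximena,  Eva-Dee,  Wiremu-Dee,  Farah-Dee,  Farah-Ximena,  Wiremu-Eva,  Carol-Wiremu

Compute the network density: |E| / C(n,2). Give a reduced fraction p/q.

There are 8 edges and 6 nodes, so the maximum possible is C(6,2) = 15.
Density = 8/15.

8/15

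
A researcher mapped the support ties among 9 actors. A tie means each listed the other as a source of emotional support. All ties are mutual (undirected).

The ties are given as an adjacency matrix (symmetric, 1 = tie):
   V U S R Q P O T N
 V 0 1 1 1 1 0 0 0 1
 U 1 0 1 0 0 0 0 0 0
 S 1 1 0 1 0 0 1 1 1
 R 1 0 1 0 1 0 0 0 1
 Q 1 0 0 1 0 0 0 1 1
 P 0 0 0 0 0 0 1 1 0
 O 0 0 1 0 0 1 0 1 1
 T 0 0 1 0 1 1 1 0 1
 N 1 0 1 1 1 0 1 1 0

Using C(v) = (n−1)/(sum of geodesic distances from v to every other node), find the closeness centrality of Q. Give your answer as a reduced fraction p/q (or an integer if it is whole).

Distances from Q: N:1, O:2, P:2, R:1, S:2, T:1, U:2, V:1. Sum = 12.
n = 9, so closeness = 8/12 = 2/3.

2/3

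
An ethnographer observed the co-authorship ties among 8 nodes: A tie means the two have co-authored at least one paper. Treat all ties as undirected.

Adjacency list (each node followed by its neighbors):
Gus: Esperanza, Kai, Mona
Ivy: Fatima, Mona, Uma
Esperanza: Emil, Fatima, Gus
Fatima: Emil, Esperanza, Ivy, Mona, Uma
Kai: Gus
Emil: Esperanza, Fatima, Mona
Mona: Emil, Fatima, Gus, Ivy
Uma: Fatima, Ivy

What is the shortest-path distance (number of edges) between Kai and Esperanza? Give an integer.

One shortest route is Kai – Gus – Esperanza, which uses 2 edges, and Kai and Esperanza are not directly tied, so nothing shorter exists. So d(Kai,Esperanza) = 2.

2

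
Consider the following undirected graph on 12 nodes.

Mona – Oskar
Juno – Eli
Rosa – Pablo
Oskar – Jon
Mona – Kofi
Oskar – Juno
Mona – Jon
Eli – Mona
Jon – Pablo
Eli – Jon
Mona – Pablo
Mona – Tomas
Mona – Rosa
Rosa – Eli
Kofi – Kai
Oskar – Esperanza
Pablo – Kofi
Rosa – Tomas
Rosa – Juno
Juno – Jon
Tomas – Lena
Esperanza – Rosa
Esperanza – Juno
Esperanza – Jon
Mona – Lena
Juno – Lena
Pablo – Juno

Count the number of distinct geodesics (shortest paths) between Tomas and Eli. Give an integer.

2

The shortest distance is 2. The length-2 paths are: Tomas–Rosa–Eli; Tomas–Mona–Eli.
That gives 2 distinct shortest paths.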